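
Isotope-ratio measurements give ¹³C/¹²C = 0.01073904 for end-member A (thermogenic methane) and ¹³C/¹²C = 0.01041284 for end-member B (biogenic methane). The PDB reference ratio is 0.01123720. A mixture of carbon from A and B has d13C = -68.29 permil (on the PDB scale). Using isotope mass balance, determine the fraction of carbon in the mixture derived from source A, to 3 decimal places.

0.175

δ_A = (0.01073904/0.01123720 − 1)×1000 = (0.955669 − 1)×1000 = -44.331 permil
δ_B = (0.01041284/0.01123720 − 1)×1000 = (0.926640 − 1)×1000 = -73.360 permil
f_A = (δ_mix − δ_B)/(δ_A − δ_B) = (-68.29 − (-73.360))/(-44.331 − (-73.360))
f_A = 5.070 / 29.029 = 0.1747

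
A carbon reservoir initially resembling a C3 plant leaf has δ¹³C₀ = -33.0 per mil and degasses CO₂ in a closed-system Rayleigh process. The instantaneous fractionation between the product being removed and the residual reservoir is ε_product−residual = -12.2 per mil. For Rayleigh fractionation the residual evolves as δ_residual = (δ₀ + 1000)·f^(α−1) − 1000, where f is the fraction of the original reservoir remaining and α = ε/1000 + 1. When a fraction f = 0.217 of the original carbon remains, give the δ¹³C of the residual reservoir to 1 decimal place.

-14.8 per mil

Rayleigh residual: δ_res = (δ₀ + 1000)·f^(α−1) − 1000
α = ε/1000 + 1 = 0.98780, so α − 1 = -0.01220
f^(α−1) = 0.217^(-0.01220) = 1.018815
δ_res = (-33.0 + 1000) × 1.018815 − 1000 = 985.194 − 1000 = -14.81 per mil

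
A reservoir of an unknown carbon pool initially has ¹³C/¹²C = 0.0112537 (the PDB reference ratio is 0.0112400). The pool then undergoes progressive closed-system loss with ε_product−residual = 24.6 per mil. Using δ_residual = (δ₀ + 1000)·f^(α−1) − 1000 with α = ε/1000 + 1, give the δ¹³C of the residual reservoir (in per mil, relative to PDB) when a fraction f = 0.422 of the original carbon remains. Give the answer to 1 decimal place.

-19.8 per mil

δ₀ = (0.0112537/0.0112400 − 1)×1000 = (1.001219 − 1)×1000 = 1.219 per mil
α − 1 = ε/1000 = 0.0246
f^(α−1) = 0.422^(0.0246) = 0.979000
δ_res = (1.219 + 1000) × 0.979000 − 1000 = 980.193 − 1000 = -19.81 per mil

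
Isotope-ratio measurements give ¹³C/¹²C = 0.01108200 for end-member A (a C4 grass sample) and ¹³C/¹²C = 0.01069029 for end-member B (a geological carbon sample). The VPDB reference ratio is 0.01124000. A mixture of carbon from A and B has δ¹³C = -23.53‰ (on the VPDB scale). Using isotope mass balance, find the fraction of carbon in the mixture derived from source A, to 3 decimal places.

δ_A = (0.01108200/0.01124000 − 1)×1000 = (0.985943 − 1)×1000 = -14.057‰
δ_B = (0.01069029/0.01124000 − 1)×1000 = (0.951093 − 1)×1000 = -48.907‰
f_A = (δ_mix − δ_B)/(δ_A − δ_B) = (-23.53 − (-48.907))/(-14.057 − (-48.907))
f_A = 25.377 / 34.850 = 0.7282

0.728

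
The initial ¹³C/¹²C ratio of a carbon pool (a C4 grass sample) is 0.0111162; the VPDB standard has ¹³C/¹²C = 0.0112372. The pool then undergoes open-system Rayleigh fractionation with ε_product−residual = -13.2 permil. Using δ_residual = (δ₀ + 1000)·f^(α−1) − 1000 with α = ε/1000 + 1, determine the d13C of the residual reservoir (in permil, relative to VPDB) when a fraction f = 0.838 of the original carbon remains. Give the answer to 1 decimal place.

δ₀ = (0.0111162/0.0112372 − 1)×1000 = (0.989232 − 1)×1000 = -10.768 permil
α − 1 = ε/1000 = -0.0132
f^(α−1) = 0.838^(-0.0132) = 1.002336
δ_res = (-10.768 + 1000) × 1.002336 − 1000 = 991.543 − 1000 = -8.46 permil

-8.5 permil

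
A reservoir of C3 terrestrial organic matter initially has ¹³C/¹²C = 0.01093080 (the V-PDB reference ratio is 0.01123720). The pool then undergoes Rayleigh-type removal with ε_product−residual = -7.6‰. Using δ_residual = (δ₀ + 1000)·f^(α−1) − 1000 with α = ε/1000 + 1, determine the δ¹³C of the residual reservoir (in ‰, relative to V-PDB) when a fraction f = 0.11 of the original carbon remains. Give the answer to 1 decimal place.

-10.8‰

δ₀ = (0.01093080/0.01123720 − 1)×1000 = (0.972733 − 1)×1000 = -27.267‰
α − 1 = ε/1000 = -0.0076
f^(α−1) = 0.11^(-0.0076) = 1.016917
δ_res = (-27.267 + 1000) × 1.016917 − 1000 = 989.189 − 1000 = -10.81‰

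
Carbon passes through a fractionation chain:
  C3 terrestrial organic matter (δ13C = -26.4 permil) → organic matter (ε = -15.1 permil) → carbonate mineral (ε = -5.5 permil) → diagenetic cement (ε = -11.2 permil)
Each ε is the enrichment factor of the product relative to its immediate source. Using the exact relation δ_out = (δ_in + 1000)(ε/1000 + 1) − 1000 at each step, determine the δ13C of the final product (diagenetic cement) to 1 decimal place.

-57.1 permil

step 1: δ = (-26.40 + 1000)·(-15.1/1000 + 1) − 1000 = -41.10 permil
step 2: δ = (-41.10 + 1000)·(-5.5/1000 + 1) − 1000 = -46.38 permil
step 3: δ = (-46.38 + 1000)·(-11.2/1000 + 1) − 1000 = -57.06 permil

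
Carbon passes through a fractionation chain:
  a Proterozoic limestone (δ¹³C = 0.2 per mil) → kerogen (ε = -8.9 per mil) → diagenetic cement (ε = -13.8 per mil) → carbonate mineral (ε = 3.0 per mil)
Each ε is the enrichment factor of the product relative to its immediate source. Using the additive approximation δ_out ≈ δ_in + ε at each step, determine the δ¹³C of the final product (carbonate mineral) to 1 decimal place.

step 1: δ ≈ 0.2 + (-8.9) = -8.7 per mil
step 2: δ ≈ -8.7 + (-13.8) = -22.5 per mil
step 3: δ ≈ -22.5 + (3.0) = -19.5 per mil

-19.5 per mil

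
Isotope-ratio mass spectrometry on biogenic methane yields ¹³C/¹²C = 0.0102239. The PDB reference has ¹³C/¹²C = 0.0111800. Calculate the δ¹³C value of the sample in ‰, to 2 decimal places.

δ¹³C = (R_sample / R_standard − 1) × 1000
R_sample / R_standard = 0.0102239 / 0.0111800 = 0.914481
δ¹³C = (0.914481 − 1) × 1000 = -85.519‰

-85.52‰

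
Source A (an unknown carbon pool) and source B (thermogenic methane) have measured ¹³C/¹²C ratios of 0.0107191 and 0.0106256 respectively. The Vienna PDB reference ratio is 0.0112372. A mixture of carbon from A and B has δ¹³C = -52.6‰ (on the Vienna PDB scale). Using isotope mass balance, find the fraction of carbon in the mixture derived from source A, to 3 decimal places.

0.220

δ_A = (0.0107191/0.0112372 − 1)×1000 = (0.953894 − 1)×1000 = -46.106‰
δ_B = (0.0106256/0.0112372 − 1)×1000 = (0.945574 − 1)×1000 = -54.426‰
f_A = (δ_mix − δ_B)/(δ_A − δ_B) = (-52.6 − (-54.426))/(-46.106 − (-54.426))
f_A = 1.826 / 8.321 = 0.2195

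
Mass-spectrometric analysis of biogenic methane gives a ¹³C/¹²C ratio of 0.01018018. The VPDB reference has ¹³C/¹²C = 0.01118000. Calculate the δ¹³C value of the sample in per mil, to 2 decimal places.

-89.43 per mil

δ¹³C = (R_sample / R_standard − 1) × 1000
R_sample / R_standard = 0.01018018 / 0.01118000 = 0.910571
δ¹³C = (0.910571 − 1) × 1000 = -89.429 per mil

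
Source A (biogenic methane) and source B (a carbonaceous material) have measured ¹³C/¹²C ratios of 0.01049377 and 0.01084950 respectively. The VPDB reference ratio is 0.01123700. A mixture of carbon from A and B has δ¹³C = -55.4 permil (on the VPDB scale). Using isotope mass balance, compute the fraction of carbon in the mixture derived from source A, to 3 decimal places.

0.661

δ_A = (0.01049377/0.01123700 − 1)×1000 = (0.933859 − 1)×1000 = -66.141 permil
δ_B = (0.01084950/0.01123700 − 1)×1000 = (0.965516 − 1)×1000 = -34.484 permil
f_A = (δ_mix − δ_B)/(δ_A − δ_B) = (-55.4 − (-34.484))/(-66.141 − (-34.484))
f_A = -20.916 / -31.657 = 0.6607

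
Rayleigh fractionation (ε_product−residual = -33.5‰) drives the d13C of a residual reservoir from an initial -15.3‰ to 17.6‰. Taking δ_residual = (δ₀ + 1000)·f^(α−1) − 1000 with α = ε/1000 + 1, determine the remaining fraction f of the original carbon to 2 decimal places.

0.37

α − 1 = ε/1000 = -0.0335
(δ_res + 1000)/(δ₀ + 1000) = (17.6 + 1000)/(-15.3 + 1000) = 1017.6/984.7 = 1.033411
f = 1.033411^(1/-0.0335) = exp(ln(1.033411)/-0.0335) = exp(0.03287/-0.0335)
f = exp(-0.9810) = 0.3749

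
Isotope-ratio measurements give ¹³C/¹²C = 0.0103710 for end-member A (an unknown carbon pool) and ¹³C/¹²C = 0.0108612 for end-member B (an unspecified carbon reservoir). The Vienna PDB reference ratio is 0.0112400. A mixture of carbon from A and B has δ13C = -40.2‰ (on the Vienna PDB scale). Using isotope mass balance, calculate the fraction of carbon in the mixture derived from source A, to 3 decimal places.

0.149

δ_A = (0.0103710/0.0112400 − 1)×1000 = (0.922687 − 1)×1000 = -77.313‰
δ_B = (0.0108612/0.0112400 − 1)×1000 = (0.966299 − 1)×1000 = -33.701‰
f_A = (δ_mix − δ_B)/(δ_A − δ_B) = (-40.2 − (-33.701))/(-77.313 − (-33.701))
f_A = -6.499 / -43.612 = 0.1490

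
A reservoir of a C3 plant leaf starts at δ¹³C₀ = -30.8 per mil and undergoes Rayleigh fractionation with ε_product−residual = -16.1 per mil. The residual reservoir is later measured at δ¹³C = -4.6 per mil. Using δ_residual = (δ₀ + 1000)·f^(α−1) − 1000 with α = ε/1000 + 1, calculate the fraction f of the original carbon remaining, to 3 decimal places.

0.191

α − 1 = ε/1000 = -0.0161
(δ_res + 1000)/(δ₀ + 1000) = (-4.6 + 1000)/(-30.8 + 1000) = 995.4/969.2 = 1.027033
f = 1.027033^(1/-0.0161) = exp(ln(1.027033)/-0.0161) = exp(0.02667/-0.0161)
f = exp(-1.6568) = 0.1908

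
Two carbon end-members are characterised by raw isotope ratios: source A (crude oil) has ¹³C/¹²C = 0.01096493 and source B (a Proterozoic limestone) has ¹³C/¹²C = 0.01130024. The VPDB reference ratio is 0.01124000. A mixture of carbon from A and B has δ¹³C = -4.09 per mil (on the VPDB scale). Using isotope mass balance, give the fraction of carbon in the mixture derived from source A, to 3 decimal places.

0.317

δ_A = (0.01096493/0.01124000 − 1)×1000 = (0.975528 − 1)×1000 = -24.472 per mil
δ_B = (0.01130024/0.01124000 − 1)×1000 = (1.005359 − 1)×1000 = 5.359 per mil
f_A = (δ_mix − δ_B)/(δ_A − δ_B) = (-4.09 − (5.359))/(-24.472 − (5.359))
f_A = -9.449 / -29.832 = 0.3168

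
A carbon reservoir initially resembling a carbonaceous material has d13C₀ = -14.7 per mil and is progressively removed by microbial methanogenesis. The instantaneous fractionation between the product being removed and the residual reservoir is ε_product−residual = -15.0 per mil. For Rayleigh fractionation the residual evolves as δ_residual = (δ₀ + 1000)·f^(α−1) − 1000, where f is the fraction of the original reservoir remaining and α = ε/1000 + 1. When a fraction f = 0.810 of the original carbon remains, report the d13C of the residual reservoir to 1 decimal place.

-11.6 per mil

Rayleigh residual: δ_res = (δ₀ + 1000)·f^(α−1) − 1000
α = ε/1000 + 1 = 0.98500, so α − 1 = -0.01500
f^(α−1) = 0.810^(-0.01500) = 1.003166
δ_res = (-14.7 + 1000) × 1.003166 − 1000 = 988.419 − 1000 = -11.58 per mil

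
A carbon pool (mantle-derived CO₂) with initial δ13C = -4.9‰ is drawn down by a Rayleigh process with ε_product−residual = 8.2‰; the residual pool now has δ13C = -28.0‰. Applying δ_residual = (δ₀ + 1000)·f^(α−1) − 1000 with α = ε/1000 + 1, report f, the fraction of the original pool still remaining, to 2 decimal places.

α − 1 = ε/1000 = 0.0082
(δ_res + 1000)/(δ₀ + 1000) = (-28.0 + 1000)/(-4.9 + 1000) = 972.0/995.1 = 0.976786
f = 0.976786^(1/0.0082) = exp(ln(0.976786)/0.0082) = exp(-0.02349/0.0082)
f = exp(-2.8643) = 0.0570

0.06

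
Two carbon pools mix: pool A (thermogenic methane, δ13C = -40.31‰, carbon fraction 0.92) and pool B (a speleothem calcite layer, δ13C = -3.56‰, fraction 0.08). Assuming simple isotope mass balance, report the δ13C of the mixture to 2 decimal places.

-37.37‰

δ_mix = f_A·δ_A + f_B·δ_B
δ_mix = 0.92 × (-40.31) + 0.08 × (-3.56)
δ_mix = -37.085 + -0.285 = -37.370‰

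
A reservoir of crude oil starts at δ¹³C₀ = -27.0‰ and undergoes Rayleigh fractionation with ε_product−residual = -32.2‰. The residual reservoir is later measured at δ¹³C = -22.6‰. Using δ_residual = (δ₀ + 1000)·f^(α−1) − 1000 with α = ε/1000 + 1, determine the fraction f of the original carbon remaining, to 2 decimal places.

α − 1 = ε/1000 = -0.0322
(δ_res + 1000)/(δ₀ + 1000) = (-22.6 + 1000)/(-27.0 + 1000) = 977.4/973.0 = 1.004522
f = 1.004522^(1/-0.0322) = exp(ln(1.004522)/-0.0322) = exp(0.00451/-0.0322)
f = exp(-0.1401) = 0.8693

0.87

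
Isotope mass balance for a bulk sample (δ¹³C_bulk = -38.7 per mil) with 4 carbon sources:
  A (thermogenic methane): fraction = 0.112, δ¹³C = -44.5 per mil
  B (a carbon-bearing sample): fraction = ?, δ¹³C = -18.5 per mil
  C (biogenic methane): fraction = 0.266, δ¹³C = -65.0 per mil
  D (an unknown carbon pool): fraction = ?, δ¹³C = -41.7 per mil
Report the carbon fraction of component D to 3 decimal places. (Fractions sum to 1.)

Let f_D and f_B be the unknown fractions; fractions sum to 1 so f_D + f_B = 0.622.
Mass balance: Σ fᵢ·δᵢ = δ_bulk ⇒ f_D·(-41.7) + f_B·(-18.5) = -38.7 − (-22.274) = -16.426
Substitute f_B = 0.622 − f_D:
f_D·(-41.7 − -18.5) = -16.426 − 0.622×(-18.5) = -4.919
f_D = -4.919 / -23.2 = 0.2120

0.212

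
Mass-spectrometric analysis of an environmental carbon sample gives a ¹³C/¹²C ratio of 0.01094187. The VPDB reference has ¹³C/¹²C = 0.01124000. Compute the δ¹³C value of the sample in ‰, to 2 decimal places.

-26.52‰

δ¹³C = (R_sample / R_standard − 1) × 1000
R_sample / R_standard = 0.01094187 / 0.01124000 = 0.973476
δ¹³C = (0.973476 − 1) × 1000 = -26.524‰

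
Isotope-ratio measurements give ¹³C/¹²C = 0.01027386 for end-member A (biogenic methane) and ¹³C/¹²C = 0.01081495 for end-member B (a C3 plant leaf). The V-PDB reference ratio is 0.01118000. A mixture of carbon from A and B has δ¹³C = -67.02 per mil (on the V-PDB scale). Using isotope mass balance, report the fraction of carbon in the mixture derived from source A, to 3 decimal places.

0.710

δ_A = (0.01027386/0.01118000 − 1)×1000 = (0.918950 − 1)×1000 = -81.050 per mil
δ_B = (0.01081495/0.01118000 − 1)×1000 = (0.967348 − 1)×1000 = -32.652 per mil
f_A = (δ_mix − δ_B)/(δ_A − δ_B) = (-67.02 − (-32.652))/(-81.050 − (-32.652))
f_A = -34.368 / -48.398 = 0.7101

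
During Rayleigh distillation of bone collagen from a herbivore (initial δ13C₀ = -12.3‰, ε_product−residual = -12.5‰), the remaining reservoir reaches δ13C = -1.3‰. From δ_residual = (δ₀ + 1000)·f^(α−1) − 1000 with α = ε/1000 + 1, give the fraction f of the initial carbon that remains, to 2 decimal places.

α − 1 = ε/1000 = -0.0125
(δ_res + 1000)/(δ₀ + 1000) = (-1.3 + 1000)/(-12.3 + 1000) = 998.7/987.7 = 1.011137
f = 1.011137^(1/-0.0125) = exp(ln(1.011137)/-0.0125) = exp(0.01108/-0.0125)
f = exp(-0.8860) = 0.4123

0.41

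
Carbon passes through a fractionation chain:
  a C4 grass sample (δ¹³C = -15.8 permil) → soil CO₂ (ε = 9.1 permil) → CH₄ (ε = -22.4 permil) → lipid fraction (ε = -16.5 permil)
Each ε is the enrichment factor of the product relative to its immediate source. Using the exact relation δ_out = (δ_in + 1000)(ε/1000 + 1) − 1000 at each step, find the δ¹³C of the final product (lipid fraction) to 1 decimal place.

-45.1 permil

step 1: δ = (-15.80 + 1000)·(9.1/1000 + 1) − 1000 = -6.84 permil
step 2: δ = (-6.84 + 1000)·(-22.4/1000 + 1) − 1000 = -29.09 permil
step 3: δ = (-29.09 + 1000)·(-16.5/1000 + 1) − 1000 = -45.11 permil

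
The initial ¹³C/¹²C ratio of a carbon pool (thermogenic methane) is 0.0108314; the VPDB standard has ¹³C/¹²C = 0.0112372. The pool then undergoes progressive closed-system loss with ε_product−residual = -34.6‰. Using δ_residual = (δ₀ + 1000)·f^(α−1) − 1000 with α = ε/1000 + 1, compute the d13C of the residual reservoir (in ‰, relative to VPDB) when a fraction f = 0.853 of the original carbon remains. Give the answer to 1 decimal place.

-30.8‰

δ₀ = (0.0108314/0.0112372 − 1)×1000 = (0.963888 − 1)×1000 = -36.112‰
α − 1 = ε/1000 = -0.0346
f^(α−1) = 0.853^(-0.0346) = 1.005516
δ_res = (-36.112 + 1000) × 1.005516 − 1000 = 969.205 − 1000 = -30.79‰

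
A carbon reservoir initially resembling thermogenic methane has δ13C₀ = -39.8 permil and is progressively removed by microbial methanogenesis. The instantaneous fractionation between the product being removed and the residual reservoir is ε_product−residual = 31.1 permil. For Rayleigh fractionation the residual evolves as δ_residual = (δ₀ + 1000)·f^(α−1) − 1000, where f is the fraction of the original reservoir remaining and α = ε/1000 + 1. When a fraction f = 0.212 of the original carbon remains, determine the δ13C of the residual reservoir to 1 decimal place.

Rayleigh residual: δ_res = (δ₀ + 1000)·f^(α−1) − 1000
α = ε/1000 + 1 = 1.03110, so α − 1 = 0.03110
f^(α−1) = 0.212^(0.03110) = 0.952904
δ_res = (-39.8 + 1000) × 0.952904 − 1000 = 914.978 − 1000 = -85.02 permil

-85.0 permil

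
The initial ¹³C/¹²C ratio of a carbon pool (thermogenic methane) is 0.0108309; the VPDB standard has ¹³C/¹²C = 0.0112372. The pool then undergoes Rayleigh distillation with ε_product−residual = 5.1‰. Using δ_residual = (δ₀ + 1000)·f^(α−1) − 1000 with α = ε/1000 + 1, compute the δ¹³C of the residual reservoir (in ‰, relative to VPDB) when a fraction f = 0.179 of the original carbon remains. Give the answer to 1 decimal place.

-44.6‰

δ₀ = (0.0108309/0.0112372 − 1)×1000 = (0.963843 − 1)×1000 = -36.157‰
α − 1 = ε/1000 = 0.0051
f^(α−1) = 0.179^(0.0051) = 0.991264
δ_res = (-36.157 + 1000) × 0.991264 − 1000 = 955.424 − 1000 = -44.58‰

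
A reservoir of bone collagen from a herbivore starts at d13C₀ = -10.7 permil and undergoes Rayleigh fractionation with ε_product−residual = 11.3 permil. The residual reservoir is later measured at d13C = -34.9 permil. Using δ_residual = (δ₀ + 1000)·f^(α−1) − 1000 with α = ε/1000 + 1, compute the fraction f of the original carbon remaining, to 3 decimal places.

α − 1 = ε/1000 = 0.0113
(δ_res + 1000)/(δ₀ + 1000) = (-34.9 + 1000)/(-10.7 + 1000) = 965.1/989.3 = 0.975538
f = 0.975538^(1/0.0113) = exp(ln(0.975538)/0.0113) = exp(-0.02477/0.0113)
f = exp(-2.1917) = 0.1117

0.112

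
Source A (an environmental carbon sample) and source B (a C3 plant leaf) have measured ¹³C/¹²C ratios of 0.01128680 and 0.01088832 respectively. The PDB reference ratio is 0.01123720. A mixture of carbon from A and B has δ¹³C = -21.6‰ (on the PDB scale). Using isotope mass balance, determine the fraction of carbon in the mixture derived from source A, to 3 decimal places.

δ_A = (0.01128680/0.01123720 − 1)×1000 = (1.004414 − 1)×1000 = 4.414‰
δ_B = (0.01088832/0.01123720 − 1)×1000 = (0.968953 − 1)×1000 = -31.047‰
f_A = (δ_mix − δ_B)/(δ_A − δ_B) = (-21.6 − (-31.047))/(4.414 − (-31.047))
f_A = 9.447 / 35.461 = 0.2664

0.266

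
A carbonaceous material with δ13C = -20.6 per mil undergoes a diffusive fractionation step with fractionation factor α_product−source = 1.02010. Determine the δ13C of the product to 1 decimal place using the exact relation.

-0.9 per mil

δ_product = (δ_source + 1000)·α − 1000
δ_product = (-20.6 + 1000) × 1.02010 − 1000
δ_product = 999.086 − 1000 = -0.91 per mil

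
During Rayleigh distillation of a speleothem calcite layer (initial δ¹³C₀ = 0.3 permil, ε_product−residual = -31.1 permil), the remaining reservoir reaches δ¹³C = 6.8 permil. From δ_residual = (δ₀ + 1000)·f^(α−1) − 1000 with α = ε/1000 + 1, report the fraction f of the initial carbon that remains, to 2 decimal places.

α − 1 = ε/1000 = -0.0311
(δ_res + 1000)/(δ₀ + 1000) = (6.8 + 1000)/(0.3 + 1000) = 1006.8/1000.3 = 1.006498
f = 1.006498^(1/-0.0311) = exp(ln(1.006498)/-0.0311) = exp(0.00648/-0.0311)
f = exp(-0.2083) = 0.8120

0.81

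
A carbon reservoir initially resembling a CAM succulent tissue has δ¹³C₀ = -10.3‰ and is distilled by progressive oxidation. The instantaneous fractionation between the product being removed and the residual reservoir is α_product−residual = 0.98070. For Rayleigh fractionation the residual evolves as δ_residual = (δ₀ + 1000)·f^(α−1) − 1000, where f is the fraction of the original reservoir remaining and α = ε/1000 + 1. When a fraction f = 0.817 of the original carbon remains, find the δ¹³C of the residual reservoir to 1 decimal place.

-6.4‰

Rayleigh residual: δ_res = (δ₀ + 1000)·f^(α−1) − 1000
α − 1 = -0.01930
f^(α−1) = 0.817^(-0.01930) = 1.003908
δ_res = (-10.3 + 1000) × 1.003908 − 1000 = 993.568 − 1000 = -6.43‰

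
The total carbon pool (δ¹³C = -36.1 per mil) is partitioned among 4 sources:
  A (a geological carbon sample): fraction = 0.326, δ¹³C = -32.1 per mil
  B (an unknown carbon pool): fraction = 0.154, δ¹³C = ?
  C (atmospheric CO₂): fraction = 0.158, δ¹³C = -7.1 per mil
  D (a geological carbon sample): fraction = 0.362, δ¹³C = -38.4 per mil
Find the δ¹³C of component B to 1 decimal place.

Isotope mass balance: δ_bulk = Σ fᵢ·δᵢ.
-36.1 = 0.326×(-32.1) + 0.154×δ_B + 0.158×(-7.1) + 0.362×(-38.4)
0.154·δ_B = -36.1 − (-25.487) = -10.613
δ_B = -10.613 / 0.154 = -68.91 per mil

-68.9 per mil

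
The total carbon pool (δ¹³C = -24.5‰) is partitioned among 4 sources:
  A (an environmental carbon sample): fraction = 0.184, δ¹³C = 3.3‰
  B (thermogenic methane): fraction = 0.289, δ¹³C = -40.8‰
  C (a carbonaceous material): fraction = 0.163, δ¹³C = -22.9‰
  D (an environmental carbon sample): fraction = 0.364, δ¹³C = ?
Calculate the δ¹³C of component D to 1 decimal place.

-26.3‰

Isotope mass balance: δ_bulk = Σ fᵢ·δᵢ.
-24.5 = 0.184×(3.3) + 0.289×(-40.8) + 0.163×(-22.9) + 0.364×δ_D
0.364·δ_D = -24.5 − (-14.917) = -9.583
δ_D = -9.583 / 0.364 = -26.33‰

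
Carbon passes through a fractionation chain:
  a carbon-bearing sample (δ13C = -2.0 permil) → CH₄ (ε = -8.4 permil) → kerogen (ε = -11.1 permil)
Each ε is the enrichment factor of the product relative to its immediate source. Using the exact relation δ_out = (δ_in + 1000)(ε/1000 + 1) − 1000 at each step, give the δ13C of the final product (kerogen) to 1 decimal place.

step 1: δ = (-2.00 + 1000)·(-8.4/1000 + 1) − 1000 = -10.38 permil
step 2: δ = (-10.38 + 1000)·(-11.1/1000 + 1) − 1000 = -21.37 permil

-21.4 permil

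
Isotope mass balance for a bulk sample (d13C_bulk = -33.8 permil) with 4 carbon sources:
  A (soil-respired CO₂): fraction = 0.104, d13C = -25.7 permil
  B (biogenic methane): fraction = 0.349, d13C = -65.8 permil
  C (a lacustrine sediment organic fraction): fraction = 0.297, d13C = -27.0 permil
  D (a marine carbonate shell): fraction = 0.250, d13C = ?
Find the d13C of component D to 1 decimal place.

-0.6 permil

Isotope mass balance: δ_bulk = Σ fᵢ·δᵢ.
-33.8 = 0.104×(-25.7) + 0.349×(-65.8) + 0.297×(-27.0) + 0.250×δ_D
0.250·δ_D = -33.8 − (-33.656) = -0.144
δ_D = -0.144 / 0.250 = -0.58 permil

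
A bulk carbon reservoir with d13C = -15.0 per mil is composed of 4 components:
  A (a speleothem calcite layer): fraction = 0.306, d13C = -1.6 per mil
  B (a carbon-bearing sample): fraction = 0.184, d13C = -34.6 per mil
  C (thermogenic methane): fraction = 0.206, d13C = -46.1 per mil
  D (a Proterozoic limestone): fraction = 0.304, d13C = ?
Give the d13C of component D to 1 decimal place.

Isotope mass balance: δ_bulk = Σ fᵢ·δᵢ.
-15.0 = 0.306×(-1.6) + 0.184×(-34.6) + 0.206×(-46.1) + 0.304×δ_D
0.304·δ_D = -15.0 − (-16.353) = 1.353
δ_D = 1.353 / 0.304 = 4.45 per mil

4.4 per mil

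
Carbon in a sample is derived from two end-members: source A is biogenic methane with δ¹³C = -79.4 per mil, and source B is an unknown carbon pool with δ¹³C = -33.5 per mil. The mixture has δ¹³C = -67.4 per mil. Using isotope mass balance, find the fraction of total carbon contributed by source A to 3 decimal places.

δ_mix = f_A·δ_A + (1 − f_A)·δ_B  ⇒  f_A = (δ_mix − δ_B)/(δ_A − δ_B)
f_A = (-67.4 − (-33.5)) / (-79.4 − (-33.5))
f_A = -33.9 / -45.9 = 0.7386

0.739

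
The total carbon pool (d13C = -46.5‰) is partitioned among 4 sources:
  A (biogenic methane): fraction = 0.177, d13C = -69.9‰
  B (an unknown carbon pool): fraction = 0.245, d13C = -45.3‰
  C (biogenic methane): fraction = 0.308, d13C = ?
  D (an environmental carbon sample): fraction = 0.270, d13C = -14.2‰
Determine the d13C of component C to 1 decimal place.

-62.3‰

Isotope mass balance: δ_bulk = Σ fᵢ·δᵢ.
-46.5 = 0.177×(-69.9) + 0.245×(-45.3) + 0.308×δ_C + 0.270×(-14.2)
0.308·δ_C = -46.5 − (-27.305) = -19.195
δ_C = -19.195 / 0.308 = -62.32‰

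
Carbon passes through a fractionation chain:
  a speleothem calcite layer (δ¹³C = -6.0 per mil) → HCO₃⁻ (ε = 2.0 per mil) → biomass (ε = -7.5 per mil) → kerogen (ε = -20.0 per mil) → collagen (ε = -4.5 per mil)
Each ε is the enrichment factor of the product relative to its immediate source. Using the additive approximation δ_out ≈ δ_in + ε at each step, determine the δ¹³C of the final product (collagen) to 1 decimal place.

-36.0 per mil

step 1: δ ≈ -6.0 + (2.0) = -4.0 per mil
step 2: δ ≈ -4.0 + (-7.5) = -11.5 per mil
step 3: δ ≈ -11.5 + (-20.0) = -31.5 per mil
step 4: δ ≈ -31.5 + (-4.5) = -36.0 per mil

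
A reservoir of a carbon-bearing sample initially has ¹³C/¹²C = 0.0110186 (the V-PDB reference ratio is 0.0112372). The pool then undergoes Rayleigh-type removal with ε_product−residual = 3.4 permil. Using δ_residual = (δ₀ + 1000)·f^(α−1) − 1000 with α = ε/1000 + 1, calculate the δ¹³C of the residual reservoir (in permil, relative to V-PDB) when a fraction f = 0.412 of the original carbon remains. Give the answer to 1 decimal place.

-22.4 permil

δ₀ = (0.0110186/0.0112372 − 1)×1000 = (0.980547 − 1)×1000 = -19.453 permil
α − 1 = ε/1000 = 0.0034
f^(α−1) = 0.412^(0.0034) = 0.996990
δ_res = (-19.453 + 1000) × 0.996990 − 1000 = 977.595 − 1000 = -22.41 permil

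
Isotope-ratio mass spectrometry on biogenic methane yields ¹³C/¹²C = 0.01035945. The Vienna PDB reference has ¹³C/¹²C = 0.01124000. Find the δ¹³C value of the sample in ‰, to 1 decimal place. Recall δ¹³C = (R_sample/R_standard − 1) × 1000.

δ¹³C = (R_sample / R_standard − 1) × 1000
R_sample / R_standard = 0.01035945 / 0.01124000 = 0.921659
δ¹³C = (0.921659 − 1) × 1000 = -78.34‰

-78.3‰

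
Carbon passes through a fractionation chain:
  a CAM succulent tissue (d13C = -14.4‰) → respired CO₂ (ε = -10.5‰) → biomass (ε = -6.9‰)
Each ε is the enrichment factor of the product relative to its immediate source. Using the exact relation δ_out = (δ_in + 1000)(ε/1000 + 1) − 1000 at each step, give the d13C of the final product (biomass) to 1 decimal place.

step 1: δ = (-14.40 + 1000)·(-10.5/1000 + 1) − 1000 = -24.75‰
step 2: δ = (-24.75 + 1000)·(-6.9/1000 + 1) − 1000 = -31.48‰

-31.5‰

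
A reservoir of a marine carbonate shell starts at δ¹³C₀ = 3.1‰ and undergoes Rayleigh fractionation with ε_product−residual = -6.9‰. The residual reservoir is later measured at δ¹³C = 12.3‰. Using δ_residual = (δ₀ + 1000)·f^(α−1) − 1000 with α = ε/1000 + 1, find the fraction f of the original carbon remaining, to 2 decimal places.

0.27

α − 1 = ε/1000 = -0.0069
(δ_res + 1000)/(δ₀ + 1000) = (12.3 + 1000)/(3.1 + 1000) = 1012.3/1003.1 = 1.009172
f = 1.009172^(1/-0.0069) = exp(ln(1.009172)/-0.0069) = exp(0.00913/-0.0069)
f = exp(-1.3232) = 0.2663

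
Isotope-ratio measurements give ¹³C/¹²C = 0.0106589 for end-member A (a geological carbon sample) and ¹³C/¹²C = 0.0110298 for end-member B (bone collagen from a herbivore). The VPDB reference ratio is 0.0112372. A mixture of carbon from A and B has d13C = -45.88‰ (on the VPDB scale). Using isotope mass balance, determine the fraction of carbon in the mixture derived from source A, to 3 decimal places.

0.831

δ_A = (0.0106589/0.0112372 − 1)×1000 = (0.948537 − 1)×1000 = -51.463‰
δ_B = (0.0110298/0.0112372 − 1)×1000 = (0.981543 − 1)×1000 = -18.457‰
f_A = (δ_mix − δ_B)/(δ_A − δ_B) = (-45.88 − (-18.457))/(-51.463 − (-18.457))
f_A = -27.423 / -33.006 = 0.8309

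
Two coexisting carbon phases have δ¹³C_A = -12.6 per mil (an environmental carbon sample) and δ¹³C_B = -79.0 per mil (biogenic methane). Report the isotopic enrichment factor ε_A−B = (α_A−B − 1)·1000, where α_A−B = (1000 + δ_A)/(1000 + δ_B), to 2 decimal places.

α_A−B = (1000 + -12.6) / (1000 + -79.0) = 987.4 / 921.0 = 1.072096
ε_A−B = (1.072096 − 1) × 1000 = 72.096 per mil
(The approximation ε ≈ δ_A − δ_B would give 66.4 per mil.)

72.10 per mil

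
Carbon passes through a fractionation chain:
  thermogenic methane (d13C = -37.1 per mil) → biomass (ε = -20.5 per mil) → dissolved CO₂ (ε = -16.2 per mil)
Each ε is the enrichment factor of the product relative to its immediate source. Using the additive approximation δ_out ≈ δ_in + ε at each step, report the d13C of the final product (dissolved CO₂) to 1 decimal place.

step 1: δ ≈ -37.1 + (-20.5) = -57.6 per mil
step 2: δ ≈ -57.6 + (-16.2) = -73.8 per mil

-73.8 per mil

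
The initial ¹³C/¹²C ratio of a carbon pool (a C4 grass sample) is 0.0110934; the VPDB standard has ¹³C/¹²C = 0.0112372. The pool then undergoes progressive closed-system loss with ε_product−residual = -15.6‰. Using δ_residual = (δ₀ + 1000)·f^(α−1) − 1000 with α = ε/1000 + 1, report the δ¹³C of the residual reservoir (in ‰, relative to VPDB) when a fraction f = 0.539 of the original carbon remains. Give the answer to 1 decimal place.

-3.2‰

δ₀ = (0.0110934/0.0112372 − 1)×1000 = (0.987203 − 1)×1000 = -12.797‰
α − 1 = ε/1000 = -0.0156
f^(α−1) = 0.539^(-0.0156) = 1.009688
δ_res = (-12.797 + 1000) × 1.009688 − 1000 = 996.767 − 1000 = -3.23‰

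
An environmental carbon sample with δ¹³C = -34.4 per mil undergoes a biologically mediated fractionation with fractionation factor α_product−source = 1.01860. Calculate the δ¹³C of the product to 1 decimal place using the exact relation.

δ_product = (δ_source + 1000)·α − 1000
δ_product = (-34.4 + 1000) × 1.01860 − 1000
δ_product = 983.560 − 1000 = -16.44 per mil

-16.4 per mil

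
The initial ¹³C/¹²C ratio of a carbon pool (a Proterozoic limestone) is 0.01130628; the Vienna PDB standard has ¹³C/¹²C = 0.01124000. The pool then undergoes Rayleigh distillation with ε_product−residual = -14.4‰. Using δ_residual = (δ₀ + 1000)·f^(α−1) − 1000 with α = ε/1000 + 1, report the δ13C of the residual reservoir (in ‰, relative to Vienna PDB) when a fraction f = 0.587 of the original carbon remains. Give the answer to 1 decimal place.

δ₀ = (0.01130628/0.01124000 − 1)×1000 = (1.005897 − 1)×1000 = 5.897‰
α − 1 = ε/1000 = -0.0144
f^(α−1) = 0.587^(-0.0144) = 1.007701
δ_res = (5.897 + 1000) × 1.007701 − 1000 = 1013.643 − 1000 = 13.64‰

13.6‰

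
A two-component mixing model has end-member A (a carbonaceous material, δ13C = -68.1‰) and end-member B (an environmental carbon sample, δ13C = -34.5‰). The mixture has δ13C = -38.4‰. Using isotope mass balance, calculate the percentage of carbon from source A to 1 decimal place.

δ_mix = f_A·δ_A + (1 − f_A)·δ_B  ⇒  f_A = (δ_mix − δ_B)/(δ_A − δ_B)
f_A = (-38.4 − (-34.5)) / (-68.1 − (-34.5))
f_A = -3.9 / -33.6 = 0.1161

11.6%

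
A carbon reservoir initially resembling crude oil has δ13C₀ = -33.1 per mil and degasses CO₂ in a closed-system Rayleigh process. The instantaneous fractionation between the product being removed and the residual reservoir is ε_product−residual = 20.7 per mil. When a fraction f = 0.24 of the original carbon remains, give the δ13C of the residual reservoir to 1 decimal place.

-61.2 per mil

Rayleigh residual: δ_res = (δ₀ + 1000)·f^(α−1) − 1000
α = ε/1000 + 1 = 1.02070, so α − 1 = 0.02070
f^(α−1) = 0.24^(0.02070) = 0.970891
δ_res = (-33.1 + 1000) × 0.970891 − 1000 = 938.754 − 1000 = -61.25 per mil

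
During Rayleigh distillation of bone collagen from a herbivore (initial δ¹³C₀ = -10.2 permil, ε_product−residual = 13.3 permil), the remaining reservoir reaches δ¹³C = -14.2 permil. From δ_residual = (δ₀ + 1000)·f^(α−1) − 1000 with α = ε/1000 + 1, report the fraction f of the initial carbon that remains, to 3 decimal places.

0.738

α − 1 = ε/1000 = 0.0133
(δ_res + 1000)/(δ₀ + 1000) = (-14.2 + 1000)/(-10.2 + 1000) = 985.8/989.8 = 0.995959
f = 0.995959^(1/0.0133) = exp(ln(0.995959)/0.0133) = exp(-0.00405/0.0133)
f = exp(-0.3045) = 0.7375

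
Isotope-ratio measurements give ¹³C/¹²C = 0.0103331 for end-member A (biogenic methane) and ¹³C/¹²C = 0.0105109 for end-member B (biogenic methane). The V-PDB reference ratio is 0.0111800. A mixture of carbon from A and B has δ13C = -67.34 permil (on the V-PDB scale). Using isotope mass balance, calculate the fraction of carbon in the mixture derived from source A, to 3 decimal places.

δ_A = (0.0103331/0.0111800 − 1)×1000 = (0.924249 − 1)×1000 = -75.751 permil
δ_B = (0.0105109/0.0111800 − 1)×1000 = (0.940152 − 1)×1000 = -59.848 permil
f_A = (δ_mix − δ_B)/(δ_A − δ_B) = (-67.34 − (-59.848))/(-75.751 − (-59.848))
f_A = -7.492 / -15.903 = 0.4711

0.471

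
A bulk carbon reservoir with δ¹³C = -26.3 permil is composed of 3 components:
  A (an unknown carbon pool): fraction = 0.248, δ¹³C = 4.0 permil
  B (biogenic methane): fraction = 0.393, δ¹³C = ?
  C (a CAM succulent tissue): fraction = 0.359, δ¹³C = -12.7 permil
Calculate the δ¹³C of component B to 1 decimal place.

Isotope mass balance: δ_bulk = Σ fᵢ·δᵢ.
-26.3 = 0.248×(4.0) + 0.393×δ_B + 0.359×(-12.7)
0.393·δ_B = -26.3 − (-3.567) = -22.733
δ_B = -22.733 / 0.393 = -57.84 permil

-57.8 permil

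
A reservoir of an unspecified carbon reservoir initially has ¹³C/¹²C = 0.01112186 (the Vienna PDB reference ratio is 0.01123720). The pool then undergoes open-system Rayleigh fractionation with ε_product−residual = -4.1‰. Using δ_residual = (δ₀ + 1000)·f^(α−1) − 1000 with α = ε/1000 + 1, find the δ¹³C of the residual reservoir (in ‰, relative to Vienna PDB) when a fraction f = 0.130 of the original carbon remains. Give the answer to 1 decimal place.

δ₀ = (0.01112186/0.01123720 − 1)×1000 = (0.989736 − 1)×1000 = -10.264‰
α − 1 = ε/1000 = -0.0041
f^(α−1) = 0.130^(-0.0041) = 1.008400
δ_res = (-10.264 + 1000) × 1.008400 − 1000 = 998.050 − 1000 = -1.95‰

-2.0‰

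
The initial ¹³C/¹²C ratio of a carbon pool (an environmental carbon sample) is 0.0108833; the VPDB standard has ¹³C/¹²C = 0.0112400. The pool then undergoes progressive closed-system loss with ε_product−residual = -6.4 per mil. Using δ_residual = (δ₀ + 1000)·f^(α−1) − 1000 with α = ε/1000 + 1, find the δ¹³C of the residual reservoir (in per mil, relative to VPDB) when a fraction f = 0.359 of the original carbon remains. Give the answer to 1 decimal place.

δ₀ = (0.0108833/0.0112400 − 1)×1000 = (0.968265 − 1)×1000 = -31.735 per mil
α − 1 = ε/1000 = -0.0064
f^(α−1) = 0.359^(-0.0064) = 1.006578
δ_res = (-31.735 + 1000) × 1.006578 − 1000 = 974.634 − 1000 = -25.37 per mil

-25.4 per mil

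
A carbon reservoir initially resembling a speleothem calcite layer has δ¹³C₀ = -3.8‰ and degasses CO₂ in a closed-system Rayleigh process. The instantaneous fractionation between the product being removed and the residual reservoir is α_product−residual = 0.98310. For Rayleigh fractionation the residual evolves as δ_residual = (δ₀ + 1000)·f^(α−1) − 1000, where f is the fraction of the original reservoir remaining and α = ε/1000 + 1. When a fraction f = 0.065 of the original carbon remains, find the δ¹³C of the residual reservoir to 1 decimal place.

43.3‰

Rayleigh residual: δ_res = (δ₀ + 1000)·f^(α−1) − 1000
α − 1 = -0.01690
f^(α−1) = 0.065^(-0.01690) = 1.047277
δ_res = (-3.8 + 1000) × 1.047277 − 1000 = 1043.298 − 1000 = 43.30‰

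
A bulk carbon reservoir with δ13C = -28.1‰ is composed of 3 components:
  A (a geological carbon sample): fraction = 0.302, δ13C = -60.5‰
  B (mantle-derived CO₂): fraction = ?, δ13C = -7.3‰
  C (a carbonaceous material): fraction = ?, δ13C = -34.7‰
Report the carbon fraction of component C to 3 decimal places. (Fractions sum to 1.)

0.173

Let f_C and f_B be the unknown fractions; fractions sum to 1 so f_C + f_B = 0.698.
Mass balance: Σ fᵢ·δᵢ = δ_bulk ⇒ f_C·(-34.7) + f_B·(-7.3) = -28.1 − (-18.271) = -9.829
Substitute f_B = 0.698 − f_C:
f_C·(-34.7 − -7.3) = -9.829 − 0.698×(-7.3) = -4.734
f_C = -4.734 / -27.4 = 0.1728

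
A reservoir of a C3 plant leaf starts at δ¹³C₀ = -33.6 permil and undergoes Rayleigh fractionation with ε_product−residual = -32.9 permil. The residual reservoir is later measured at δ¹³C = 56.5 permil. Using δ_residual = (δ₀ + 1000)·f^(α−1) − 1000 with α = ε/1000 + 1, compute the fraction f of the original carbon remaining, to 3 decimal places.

0.067

α − 1 = ε/1000 = -0.0329
(δ_res + 1000)/(δ₀ + 1000) = (56.5 + 1000)/(-33.6 + 1000) = 1056.5/966.4 = 1.093233
f = 1.093233^(1/-0.0329) = exp(ln(1.093233)/-0.0329) = exp(0.08914/-0.0329)
f = exp(-2.7094) = 0.0666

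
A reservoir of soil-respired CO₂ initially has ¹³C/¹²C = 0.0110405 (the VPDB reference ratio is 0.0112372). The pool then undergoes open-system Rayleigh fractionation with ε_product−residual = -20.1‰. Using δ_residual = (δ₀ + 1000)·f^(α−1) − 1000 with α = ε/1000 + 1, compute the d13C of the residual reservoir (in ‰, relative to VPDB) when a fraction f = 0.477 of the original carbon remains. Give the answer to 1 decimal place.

δ₀ = (0.0110405/0.0112372 − 1)×1000 = (0.982496 − 1)×1000 = -17.504‰
α − 1 = ε/1000 = -0.0201
f^(α−1) = 0.477^(-0.0201) = 1.014990
δ_res = (-17.504 + 1000) × 1.014990 − 1000 = 997.223 − 1000 = -2.78‰

-2.8‰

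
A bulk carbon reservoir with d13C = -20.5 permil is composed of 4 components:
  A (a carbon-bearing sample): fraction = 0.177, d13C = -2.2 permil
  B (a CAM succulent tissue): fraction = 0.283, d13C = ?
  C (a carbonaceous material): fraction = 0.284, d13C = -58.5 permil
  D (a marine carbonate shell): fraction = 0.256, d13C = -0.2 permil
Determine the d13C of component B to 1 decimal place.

Isotope mass balance: δ_bulk = Σ fᵢ·δᵢ.
-20.5 = 0.177×(-2.2) + 0.283×δ_B + 0.284×(-58.5) + 0.256×(-0.2)
0.283·δ_B = -20.5 − (-17.055) = -3.445
δ_B = -3.445 / 0.283 = -12.17 permil

-12.2 permil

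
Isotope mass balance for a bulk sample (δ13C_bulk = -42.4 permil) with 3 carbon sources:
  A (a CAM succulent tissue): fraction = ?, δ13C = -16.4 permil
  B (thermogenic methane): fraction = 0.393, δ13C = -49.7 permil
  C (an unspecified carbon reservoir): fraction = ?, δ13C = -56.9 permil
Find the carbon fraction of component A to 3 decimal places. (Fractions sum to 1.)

0.288

Let f_A and f_C be the unknown fractions; fractions sum to 1 so f_A + f_C = 0.607.
Mass balance: Σ fᵢ·δᵢ = δ_bulk ⇒ f_A·(-16.4) + f_C·(-56.9) = -42.4 − (-19.532) = -22.868
Substitute f_C = 0.607 − f_A:
f_A·(-16.4 − -56.9) = -22.868 − 0.607×(-56.9) = 11.670
f_A = 11.670 / 40.5 = 0.2882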